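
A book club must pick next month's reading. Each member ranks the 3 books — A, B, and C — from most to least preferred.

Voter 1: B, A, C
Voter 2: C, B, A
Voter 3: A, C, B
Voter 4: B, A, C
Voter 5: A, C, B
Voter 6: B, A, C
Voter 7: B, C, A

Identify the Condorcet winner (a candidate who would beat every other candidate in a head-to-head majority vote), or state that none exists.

Head-to-head results (7 voters total):
A vs B: B wins 5–2.
A vs C: A wins 5–2.
B vs C: B wins 4–3.
B beats each rival — A (5–2), C (4–3) — so B is the Condorcet winner.

B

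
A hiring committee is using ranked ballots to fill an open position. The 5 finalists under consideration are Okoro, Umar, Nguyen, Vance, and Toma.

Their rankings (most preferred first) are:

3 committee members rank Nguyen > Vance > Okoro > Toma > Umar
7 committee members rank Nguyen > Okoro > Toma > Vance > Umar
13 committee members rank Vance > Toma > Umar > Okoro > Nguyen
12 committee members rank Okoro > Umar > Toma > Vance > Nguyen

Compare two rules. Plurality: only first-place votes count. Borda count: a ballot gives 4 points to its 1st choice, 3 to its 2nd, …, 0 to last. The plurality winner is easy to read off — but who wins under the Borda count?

Plurality first-place counts: Okoro 12, Umar 0, Nguyen 10, Vance 13, Toma 0 → Vance.
Borda totals: Okoro 88, Umar 62, Nguyen 40, Vance 80, Toma 80 → Okoro.

Okoro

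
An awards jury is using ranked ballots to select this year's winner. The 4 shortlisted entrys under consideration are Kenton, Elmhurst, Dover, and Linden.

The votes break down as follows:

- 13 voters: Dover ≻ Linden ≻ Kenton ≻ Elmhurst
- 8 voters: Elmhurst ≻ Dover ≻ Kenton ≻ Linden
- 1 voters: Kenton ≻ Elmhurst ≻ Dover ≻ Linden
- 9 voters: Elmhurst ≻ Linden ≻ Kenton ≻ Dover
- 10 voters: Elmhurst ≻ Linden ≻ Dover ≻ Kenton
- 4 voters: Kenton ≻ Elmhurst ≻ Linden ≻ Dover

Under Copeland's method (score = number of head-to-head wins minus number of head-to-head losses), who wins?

Elmhurst

Pairwise results:
  Kenton vs Elmhurst: Elmhurst wins 27–18.
  Kenton vs Dover: Dover wins 31–14.
  Kenton vs Linden: Linden wins 32–13.
  Elmhurst vs Dover: Elmhurst wins 32–13.
  Elmhurst vs Linden: Elmhurst wins 32–13.
  Dover vs Linden: Linden wins 23–22.
Copeland scores (wins − losses):
  Kenton: 0 − 3 = -3
  Elmhurst: 3 − 0 = 3
  Dover: 1 − 2 = -1
  Linden: 2 − 1 = 1
Elmhurst has the best Copeland score.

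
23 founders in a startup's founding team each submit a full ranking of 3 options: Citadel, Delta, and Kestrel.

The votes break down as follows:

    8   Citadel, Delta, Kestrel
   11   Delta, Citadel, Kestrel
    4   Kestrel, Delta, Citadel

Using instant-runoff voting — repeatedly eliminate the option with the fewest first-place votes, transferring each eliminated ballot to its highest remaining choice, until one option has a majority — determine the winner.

Round 1: Delta 11, Citadel 8, Kestrel 4. Kestrel has the fewest and is eliminated.
Round 2: Delta 15, Citadel 8. Delta has a majority.

Delta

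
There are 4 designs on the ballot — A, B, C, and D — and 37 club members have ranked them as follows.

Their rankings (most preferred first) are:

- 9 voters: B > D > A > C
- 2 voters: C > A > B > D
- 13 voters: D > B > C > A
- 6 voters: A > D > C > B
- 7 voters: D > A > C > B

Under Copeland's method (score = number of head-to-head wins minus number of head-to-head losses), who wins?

Pairwise results:
  A vs B: B wins 22–15.
  A vs C: A wins 22–15.
  A vs D: D wins 29–8.
  B vs C: B wins 22–15.
  B vs D: D wins 26–11.
  C vs D: D wins 35–2.
Copeland scores (wins − losses):
  A: 1 − 2 = -1
  B: 2 − 1 = 1
  C: 0 − 3 = -3
  D: 3 − 0 = 3
D has the best Copeland score.

D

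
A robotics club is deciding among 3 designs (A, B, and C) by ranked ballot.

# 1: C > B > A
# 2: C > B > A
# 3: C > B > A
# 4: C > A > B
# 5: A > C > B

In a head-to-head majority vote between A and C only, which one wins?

Ballots ranking A above C: 1.
Ballots ranking C above A: 4.
C wins the head-to-head, 4–1.

C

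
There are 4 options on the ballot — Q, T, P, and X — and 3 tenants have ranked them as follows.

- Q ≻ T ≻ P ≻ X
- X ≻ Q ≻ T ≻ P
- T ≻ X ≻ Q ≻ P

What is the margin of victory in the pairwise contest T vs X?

Ballots ranking T above X: 2.
Ballots ranking X above T: 1.
T wins 2–1, a margin of 1.

1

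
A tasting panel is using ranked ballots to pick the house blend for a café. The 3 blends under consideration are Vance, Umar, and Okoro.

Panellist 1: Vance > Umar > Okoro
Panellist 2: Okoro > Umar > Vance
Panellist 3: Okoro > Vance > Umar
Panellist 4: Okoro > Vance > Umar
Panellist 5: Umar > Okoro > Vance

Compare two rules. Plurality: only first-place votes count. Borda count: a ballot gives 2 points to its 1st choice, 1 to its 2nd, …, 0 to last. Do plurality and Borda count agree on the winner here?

Yes

Plurality first-place counts: Vance 1, Umar 1, Okoro 3 → Okoro.
Borda totals: Vance 4, Umar 4, Okoro 7 → Okoro.
The two rules agree on Okoro.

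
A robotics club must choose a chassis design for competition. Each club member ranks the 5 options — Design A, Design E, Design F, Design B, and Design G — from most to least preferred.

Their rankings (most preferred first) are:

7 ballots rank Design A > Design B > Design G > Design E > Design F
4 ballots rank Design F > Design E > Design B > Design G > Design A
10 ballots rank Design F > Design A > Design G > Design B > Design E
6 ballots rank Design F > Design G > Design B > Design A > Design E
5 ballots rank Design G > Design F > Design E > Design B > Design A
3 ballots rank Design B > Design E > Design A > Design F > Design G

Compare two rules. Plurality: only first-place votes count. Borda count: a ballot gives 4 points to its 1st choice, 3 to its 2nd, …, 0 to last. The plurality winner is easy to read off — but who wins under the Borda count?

Plurality first-place counts: Design A 7, Design E 0, Design F 20, Design B 3, Design G 5 → Design F.
Borda totals: Design A 70, Design E 38, Design F 98, Design B 68, Design G 76 → Design F.

Design F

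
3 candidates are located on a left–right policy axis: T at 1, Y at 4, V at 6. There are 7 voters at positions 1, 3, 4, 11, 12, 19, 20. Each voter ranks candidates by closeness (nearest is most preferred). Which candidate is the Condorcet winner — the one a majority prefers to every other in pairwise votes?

With single-peaked preferences on a line, the Condorcet winner is the candidate closest to the median voter.
The median voter (position 11) is closest to V at 6.
Check: V vs Y — voters closer to V: 4 of 7.

V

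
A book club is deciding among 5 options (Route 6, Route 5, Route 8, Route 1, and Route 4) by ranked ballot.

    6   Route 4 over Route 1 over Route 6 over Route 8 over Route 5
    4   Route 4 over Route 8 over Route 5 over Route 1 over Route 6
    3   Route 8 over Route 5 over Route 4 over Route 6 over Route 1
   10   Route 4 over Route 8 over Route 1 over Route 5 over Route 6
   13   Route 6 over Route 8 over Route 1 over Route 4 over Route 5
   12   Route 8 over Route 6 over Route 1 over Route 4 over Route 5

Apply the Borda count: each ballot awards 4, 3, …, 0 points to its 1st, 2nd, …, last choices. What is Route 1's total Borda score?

92

Borda scores:
  Route 6: 6·2 + 4·0 + 3·1 + 10·0 + 13·4 + 12·3 = 103
  Route 5: 6·0 + 4·2 + 3·3 + 10·1 + 13·0 + 12·0 = 27
  Route 8: 6·1 + 4·3 + 3·4 + 10·3 + 13·3 + 12·4 = 147
  Route 1: 6·3 + 4·1 + 3·0 + 10·2 + 13·2 + 12·2 = 92
  Route 4: 6·4 + 4·4 + 3·2 + 10·4 + 13·1 + 12·1 = 111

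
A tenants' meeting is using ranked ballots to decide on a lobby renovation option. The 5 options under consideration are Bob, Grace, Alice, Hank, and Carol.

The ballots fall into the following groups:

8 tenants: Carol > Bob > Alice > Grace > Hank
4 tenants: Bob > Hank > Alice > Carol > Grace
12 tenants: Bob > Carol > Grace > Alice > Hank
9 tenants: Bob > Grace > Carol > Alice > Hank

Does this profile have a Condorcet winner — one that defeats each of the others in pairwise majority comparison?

Yes

Head-to-head results (33 voters total):
Bob vs Grace: Bob wins 33–0.
Bob vs Alice: Bob wins 33–0.
Bob vs Hank: Bob wins 33–0.
Bob vs Carol: Bob wins 25–8.
Grace vs Alice: Grace wins 21–12.
Grace vs Hank: Grace wins 29–4.
Grace vs Carol: Carol wins 24–9.
Alice vs Hank: Alice wins 29–4.
Alice vs Carol: Carol wins 29–4.
Hank vs Carol: Carol wins 29–4.
Bob beats each rival — Grace (33–0), Alice (33–0), Hank (33–0), Carol (25–8) — so Bob is the Condorcet winner.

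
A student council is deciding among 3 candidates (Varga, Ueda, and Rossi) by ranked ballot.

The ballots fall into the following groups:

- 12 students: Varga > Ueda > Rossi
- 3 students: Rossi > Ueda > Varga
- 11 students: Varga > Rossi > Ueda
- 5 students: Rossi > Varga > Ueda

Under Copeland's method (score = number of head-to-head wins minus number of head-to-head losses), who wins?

Varga

Pairwise results:
  Varga vs Ueda: Varga wins 28–3.
  Varga vs Rossi: Varga wins 23–8.
  Ueda vs Rossi: Rossi wins 19–12.
Copeland scores (wins − losses):
  Varga: 2 − 0 = 2
  Ueda: 0 − 2 = -2
  Rossi: 1 − 1 = 0
Varga has the best Copeland score.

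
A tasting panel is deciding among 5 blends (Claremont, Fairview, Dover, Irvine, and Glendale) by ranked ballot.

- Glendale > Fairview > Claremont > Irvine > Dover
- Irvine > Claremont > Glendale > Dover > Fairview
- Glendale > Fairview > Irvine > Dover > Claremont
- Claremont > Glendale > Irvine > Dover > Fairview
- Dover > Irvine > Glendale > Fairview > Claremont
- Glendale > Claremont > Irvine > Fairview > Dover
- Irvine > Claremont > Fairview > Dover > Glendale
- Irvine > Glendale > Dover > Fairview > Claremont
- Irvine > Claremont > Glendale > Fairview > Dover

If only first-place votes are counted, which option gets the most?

Irvine

First-place vote totals:
  Claremont: 1
  Fairview: 0
  Dover: 1
  Irvine: 4
  Glendale: 3
Irvine has the most first-place votes.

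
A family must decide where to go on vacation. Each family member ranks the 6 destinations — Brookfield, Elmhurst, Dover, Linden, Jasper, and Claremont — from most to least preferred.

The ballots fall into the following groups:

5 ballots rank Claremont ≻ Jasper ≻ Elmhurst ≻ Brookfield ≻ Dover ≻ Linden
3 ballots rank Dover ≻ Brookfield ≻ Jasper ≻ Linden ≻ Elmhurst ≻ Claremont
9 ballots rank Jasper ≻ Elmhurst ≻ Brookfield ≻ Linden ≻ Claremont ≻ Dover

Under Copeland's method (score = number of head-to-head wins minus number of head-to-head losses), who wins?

Pairwise results:
  Brookfield vs Elmhurst: Elmhurst wins 14–3.
  Brookfield vs Dover: Brookfield wins 14–3.
  Brookfield vs Linden: Brookfield wins 17–0.
  Brookfield vs Jasper: Jasper wins 14–3.
  Brookfield vs Claremont: Brookfield wins 12–5.
  Elmhurst vs Dover: Elmhurst wins 14–3.
  Elmhurst vs Linden: Elmhurst wins 14–3.
  Elmhurst vs Jasper: Jasper wins 17–0.
  Elmhurst vs Claremont: Elmhurst wins 12–5.
  Dover vs Linden: Linden wins 9–8.
  Dover vs Jasper: Jasper wins 14–3.
  Dover vs Claremont: Claremont wins 14–3.
  Linden vs Jasper: Jasper wins 17–0.
  Linden vs Claremont: Linden wins 12–5.
  Jasper vs Claremont: Jasper wins 12–5.
Copeland scores (wins − losses):
  Brookfield: 3 − 2 = 1
  Elmhurst: 4 − 1 = 3
  Dover: 0 − 5 = -5
  Linden: 2 − 3 = -1
  Jasper: 5 − 0 = 5
  Claremont: 1 − 4 = -3
Jasper has the best Copeland score.

Jasper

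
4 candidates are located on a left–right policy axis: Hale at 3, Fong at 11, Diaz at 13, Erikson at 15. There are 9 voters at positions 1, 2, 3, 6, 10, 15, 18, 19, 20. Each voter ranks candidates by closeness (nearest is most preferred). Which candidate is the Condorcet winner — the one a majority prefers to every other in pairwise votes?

Fong

With single-peaked preferences on a line, the Condorcet winner is the candidate closest to the median voter.
The median voter (position 10) is closest to Fong at 11.
Check: Fong vs Erikson — voters closer to Fong: 5 of 9.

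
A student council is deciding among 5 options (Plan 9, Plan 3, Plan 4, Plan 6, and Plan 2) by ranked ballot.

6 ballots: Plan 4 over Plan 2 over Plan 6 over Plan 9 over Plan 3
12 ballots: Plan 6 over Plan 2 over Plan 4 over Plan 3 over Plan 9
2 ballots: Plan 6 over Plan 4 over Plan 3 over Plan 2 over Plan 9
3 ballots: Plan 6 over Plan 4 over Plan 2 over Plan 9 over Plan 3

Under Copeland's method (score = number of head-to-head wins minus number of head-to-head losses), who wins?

Pairwise results:
  Plan 9 vs Plan 3: Plan 3 wins 14–9.
  Plan 9 vs Plan 4: Plan 4 wins 23–0.
  Plan 9 vs Plan 6: Plan 6 wins 23–0.
  Plan 9 vs Plan 2: Plan 2 wins 23–0.
  Plan 3 vs Plan 4: Plan 4 wins 23–0.
  Plan 3 vs Plan 6: Plan 6 wins 23–0.
  Plan 3 vs Plan 2: Plan 2 wins 21–2.
  Plan 4 vs Plan 6: Plan 6 wins 17–6.
  Plan 4 vs Plan 2: Plan 2 wins 12–11.
  Plan 6 vs Plan 2: Plan 6 wins 17–6.
Copeland scores (wins − losses):
  Plan 9: 0 − 4 = -4
  Plan 3: 1 − 3 = -2
  Plan 4: 2 − 2 = 0
  Plan 6: 4 − 0 = 4
  Plan 2: 3 − 1 = 2
Plan 6 has the best Copeland score.

Plan 6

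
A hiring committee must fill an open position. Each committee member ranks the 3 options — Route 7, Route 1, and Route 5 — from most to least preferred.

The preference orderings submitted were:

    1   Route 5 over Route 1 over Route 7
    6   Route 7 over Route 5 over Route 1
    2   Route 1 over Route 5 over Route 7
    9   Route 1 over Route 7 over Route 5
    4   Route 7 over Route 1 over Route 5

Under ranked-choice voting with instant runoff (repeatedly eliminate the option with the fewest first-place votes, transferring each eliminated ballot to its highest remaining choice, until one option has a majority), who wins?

Route 1

Round 1: Route 1 11, Route 7 10, Route 5 1. Route 5 has the fewest and is eliminated.
Round 2: Route 1 12, Route 7 10. Route 1 has a majority.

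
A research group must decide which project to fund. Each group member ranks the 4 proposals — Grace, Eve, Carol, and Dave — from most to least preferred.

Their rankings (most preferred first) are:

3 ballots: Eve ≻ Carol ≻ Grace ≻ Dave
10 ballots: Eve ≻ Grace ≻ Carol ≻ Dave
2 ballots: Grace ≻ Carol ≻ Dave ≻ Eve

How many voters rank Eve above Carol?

Ballots ranking Eve above Carol: 3+10 = 13.
Ballots ranking Carol above Eve: 2.
So 13 of 15 voters prefer Eve to Carol.

13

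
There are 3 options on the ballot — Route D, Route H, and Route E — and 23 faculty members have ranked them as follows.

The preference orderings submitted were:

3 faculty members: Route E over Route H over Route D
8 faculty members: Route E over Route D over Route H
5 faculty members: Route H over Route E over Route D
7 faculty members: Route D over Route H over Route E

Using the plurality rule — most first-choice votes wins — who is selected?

Route E

First-place vote totals:
  Route D: 7
  Route H: 5
  Route E: 11
Route E has the most first-place votes.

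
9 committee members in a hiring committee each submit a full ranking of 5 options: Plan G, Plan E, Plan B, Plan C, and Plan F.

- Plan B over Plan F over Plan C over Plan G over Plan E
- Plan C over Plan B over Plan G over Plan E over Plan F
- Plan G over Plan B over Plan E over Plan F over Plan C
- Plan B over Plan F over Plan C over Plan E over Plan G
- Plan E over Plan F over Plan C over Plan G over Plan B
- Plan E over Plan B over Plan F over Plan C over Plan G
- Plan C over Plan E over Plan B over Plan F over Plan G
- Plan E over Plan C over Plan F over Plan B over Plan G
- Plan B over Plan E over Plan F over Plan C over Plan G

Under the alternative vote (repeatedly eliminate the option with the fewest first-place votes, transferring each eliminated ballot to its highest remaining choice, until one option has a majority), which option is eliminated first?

Plan F

Round 1: Plan E 3, Plan B 3, Plan C 2, Plan G 1, Plan F 0. Plan F has the fewest and is eliminated.
Round 2: Plan E 3, Plan B 3, Plan C 2, Plan G 1. Plan G has the fewest and is eliminated.
Round 3: Plan B 4, Plan E 3, Plan C 2. Plan C has the fewest and is eliminated.
Round 4: Plan B 5, Plan E 4. Plan B has a majority.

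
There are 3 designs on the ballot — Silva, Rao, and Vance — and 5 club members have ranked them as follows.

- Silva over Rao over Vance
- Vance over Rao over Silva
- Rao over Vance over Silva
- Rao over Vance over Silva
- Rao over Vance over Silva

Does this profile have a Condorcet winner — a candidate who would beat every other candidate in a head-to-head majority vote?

Head-to-head results (5 voters total):
Silva vs Rao: Rao wins 4–1.
Silva vs Vance: Vance wins 4–1.
Rao vs Vance: Rao wins 4–1.
Rao beats each rival — Silva (4–1), Vance (4–1) — so Rao is the Condorcet winner.

Yes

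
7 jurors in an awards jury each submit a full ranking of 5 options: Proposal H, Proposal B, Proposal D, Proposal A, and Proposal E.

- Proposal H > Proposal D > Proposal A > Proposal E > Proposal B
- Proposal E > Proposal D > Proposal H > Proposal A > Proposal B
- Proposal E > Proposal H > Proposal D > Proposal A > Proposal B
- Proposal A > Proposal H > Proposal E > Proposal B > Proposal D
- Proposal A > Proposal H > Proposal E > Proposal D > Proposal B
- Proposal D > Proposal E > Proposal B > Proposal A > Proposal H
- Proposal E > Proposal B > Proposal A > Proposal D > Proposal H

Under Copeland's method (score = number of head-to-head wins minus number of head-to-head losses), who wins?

Proposal E

Pairwise results:
  Proposal H vs Proposal B: Proposal H wins 5–2.
  Proposal H vs Proposal D: Proposal H wins 4–3.
  Proposal H vs Proposal A: Proposal A wins 4–3.
  Proposal H vs Proposal E: Proposal E wins 4–3.
  Proposal B vs Proposal D: Proposal D wins 5–2.
  Proposal B vs Proposal A: Proposal A wins 5–2.
  Proposal B vs Proposal E: Proposal E wins 7–0.
  Proposal D vs Proposal A: Proposal D wins 4–3.
  Proposal D vs Proposal E: Proposal E wins 5–2.
  Proposal A vs Proposal E: Proposal E wins 4–3.
Copeland scores (wins − losses):
  Proposal H: 2 − 2 = 0
  Proposal B: 0 − 4 = -4
  Proposal D: 2 − 2 = 0
  Proposal A: 2 − 2 = 0
  Proposal E: 4 − 0 = 4
Proposal E has the best Copeland score.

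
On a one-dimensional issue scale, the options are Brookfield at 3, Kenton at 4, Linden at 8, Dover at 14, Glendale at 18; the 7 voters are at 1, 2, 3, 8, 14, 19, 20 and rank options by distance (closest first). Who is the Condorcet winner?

With single-peaked preferences on a line, the Condorcet winner is the candidate closest to the median voter.
The median voter (position 8) is closest to Linden at 8.
Check: Linden vs Glendale — voters closer to Linden: 4 of 7.

Linden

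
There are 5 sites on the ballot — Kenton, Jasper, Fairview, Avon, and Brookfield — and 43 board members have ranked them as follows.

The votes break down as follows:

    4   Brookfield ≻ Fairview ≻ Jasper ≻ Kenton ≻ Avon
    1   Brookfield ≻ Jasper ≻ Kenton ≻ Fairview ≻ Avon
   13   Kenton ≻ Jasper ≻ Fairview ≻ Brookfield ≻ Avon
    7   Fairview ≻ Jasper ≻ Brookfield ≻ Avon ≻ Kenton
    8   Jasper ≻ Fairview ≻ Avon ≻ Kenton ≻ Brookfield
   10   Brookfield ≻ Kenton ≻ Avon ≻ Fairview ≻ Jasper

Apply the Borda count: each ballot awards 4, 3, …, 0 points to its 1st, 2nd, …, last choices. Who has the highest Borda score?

Jasper

Borda scores:
  Kenton: 4·1 + 2 + 13·4 + 7·0 + 8·1 + 10·3 = 96
  Jasper: 4·2 + 3 + 13·3 + 7·3 + 8·4 + 10·0 = 103
  Fairview: 4·3 + 1 + 13·2 + 7·4 + 8·3 + 10·1 = 101
  Avon: 4·0 + 0 + 13·0 + 7·1 + 8·2 + 10·2 = 43
  Brookfield: 4·4 + 4 + 13·1 + 7·2 + 8·0 + 10·4 = 87
Jasper has the highest total.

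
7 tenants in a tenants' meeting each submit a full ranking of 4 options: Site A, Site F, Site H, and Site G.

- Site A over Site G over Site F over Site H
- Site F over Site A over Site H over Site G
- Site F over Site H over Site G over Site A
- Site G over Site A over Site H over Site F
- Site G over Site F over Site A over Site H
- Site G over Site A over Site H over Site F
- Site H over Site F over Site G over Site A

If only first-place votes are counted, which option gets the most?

Site G

First-place vote totals:
  Site A: 1
  Site F: 2
  Site H: 1
  Site G: 3
Site G has the most first-place votes.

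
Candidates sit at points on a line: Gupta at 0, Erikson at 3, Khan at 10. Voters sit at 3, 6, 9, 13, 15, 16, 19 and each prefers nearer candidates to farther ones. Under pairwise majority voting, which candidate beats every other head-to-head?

With single-peaked preferences on a line, the Condorcet winner is the candidate closest to the median voter.
The median voter (position 13) is closest to Khan at 10.
Check: Khan vs Erikson — voters closer to Khan: 5 of 7.

Khan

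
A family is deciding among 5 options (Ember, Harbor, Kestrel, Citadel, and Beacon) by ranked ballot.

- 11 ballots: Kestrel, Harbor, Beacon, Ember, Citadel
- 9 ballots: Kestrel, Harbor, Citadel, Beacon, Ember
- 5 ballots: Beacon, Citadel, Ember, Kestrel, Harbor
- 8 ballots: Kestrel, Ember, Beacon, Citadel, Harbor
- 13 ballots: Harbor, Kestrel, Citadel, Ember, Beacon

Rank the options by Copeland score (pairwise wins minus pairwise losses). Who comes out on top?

Kestrel

Pairwise results:
  Ember vs Harbor: Harbor wins 33–13.
  Ember vs Kestrel: Kestrel wins 41–5.
  Ember vs Citadel: Citadel wins 27–19.
  Ember vs Beacon: Beacon wins 25–21.
  Harbor vs Kestrel: Kestrel wins 33–13.
  Harbor vs Citadel: Harbor wins 33–13.
  Harbor vs Beacon: Harbor wins 33–13.
  Kestrel vs Citadel: Kestrel wins 41–5.
  Kestrel vs Beacon: Kestrel wins 41–5.
  Citadel vs Beacon: Beacon wins 24–22.
Copeland scores (wins − losses):
  Ember: 0 − 4 = -4
  Harbor: 3 − 1 = 2
  Kestrel: 4 − 0 = 4
  Citadel: 1 − 3 = -2
  Beacon: 2 − 2 = 0
Kestrel has the best Copeland score.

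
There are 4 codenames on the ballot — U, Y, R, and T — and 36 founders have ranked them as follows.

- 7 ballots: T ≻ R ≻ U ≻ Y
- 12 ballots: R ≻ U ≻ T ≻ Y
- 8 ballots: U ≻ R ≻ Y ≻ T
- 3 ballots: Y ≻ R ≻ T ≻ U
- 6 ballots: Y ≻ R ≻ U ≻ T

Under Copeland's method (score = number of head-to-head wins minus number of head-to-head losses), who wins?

Pairwise results:
  U vs Y: U wins 27–9.
  U vs R: R wins 28–8.
  U vs T: U wins 26–10.
  Y vs R: R wins 27–9.
  Y vs T: T wins 19–17.
  R vs T: R wins 29–7.
Copeland scores (wins − losses):
  U: 2 − 1 = 1
  Y: 0 − 3 = -3
  R: 3 − 0 = 3
  T: 1 − 2 = -1
R has the best Copeland score.

R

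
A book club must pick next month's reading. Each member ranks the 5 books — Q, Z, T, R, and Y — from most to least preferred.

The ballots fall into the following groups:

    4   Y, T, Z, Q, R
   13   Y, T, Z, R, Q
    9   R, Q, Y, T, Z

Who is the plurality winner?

First-place vote totals:
  Q: 0
  Z: 0
  T: 0
  R: 9
  Y: 17
Y has the most first-place votes.

Y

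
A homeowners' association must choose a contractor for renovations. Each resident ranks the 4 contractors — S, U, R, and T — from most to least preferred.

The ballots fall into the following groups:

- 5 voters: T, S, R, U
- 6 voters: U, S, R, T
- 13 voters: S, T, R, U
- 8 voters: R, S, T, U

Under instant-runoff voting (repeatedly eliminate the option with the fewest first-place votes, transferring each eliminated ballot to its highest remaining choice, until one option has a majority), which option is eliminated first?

Round 1: S 13, R 8, U 6, T 5. T has the fewest and is eliminated.
Round 2: S 18, R 8, U 6. S has a majority.

T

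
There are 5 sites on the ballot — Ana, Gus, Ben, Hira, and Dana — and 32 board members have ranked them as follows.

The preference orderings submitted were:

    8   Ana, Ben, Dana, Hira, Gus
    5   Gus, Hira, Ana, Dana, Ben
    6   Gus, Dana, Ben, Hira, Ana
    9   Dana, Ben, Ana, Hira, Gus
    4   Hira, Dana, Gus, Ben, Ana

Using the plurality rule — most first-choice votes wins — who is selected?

Gus

First-place vote totals:
  Ana: 8
  Gus: 11
  Ben: 0
  Hira: 4
  Dana: 9
Gus has the most first-place votes.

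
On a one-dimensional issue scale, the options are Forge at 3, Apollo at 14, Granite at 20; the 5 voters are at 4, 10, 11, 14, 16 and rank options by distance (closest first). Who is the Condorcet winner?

Apollo

With single-peaked preferences on a line, the Condorcet winner is the candidate closest to the median voter.
The median voter (position 11) is closest to Apollo at 14.
Check: Apollo vs Granite — voters closer to Apollo: 5 of 5.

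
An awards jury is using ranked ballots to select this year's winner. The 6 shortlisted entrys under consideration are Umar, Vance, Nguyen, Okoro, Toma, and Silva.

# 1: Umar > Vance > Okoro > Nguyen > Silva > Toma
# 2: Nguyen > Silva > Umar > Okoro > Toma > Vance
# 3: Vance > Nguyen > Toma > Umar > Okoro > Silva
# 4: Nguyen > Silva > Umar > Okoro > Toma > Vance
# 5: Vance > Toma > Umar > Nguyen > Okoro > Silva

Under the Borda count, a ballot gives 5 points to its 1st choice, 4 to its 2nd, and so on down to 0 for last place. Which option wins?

Nguyen

Borda scores:
  Umar: 5 + 3 + 2 + 3 + 3 = 16
  Vance: 4 + 0 + 5 + 0 + 5 = 14
  Nguyen: 2 + 5 + 4 + 5 + 2 = 18
  Okoro: 3 + 2 + 1 + 2 + 1 = 9
  Toma: 0 + 1 + 3 + 1 + 4 = 9
  Silva: 1 + 4 + 0 + 4 + 0 = 9
Nguyen has the highest total.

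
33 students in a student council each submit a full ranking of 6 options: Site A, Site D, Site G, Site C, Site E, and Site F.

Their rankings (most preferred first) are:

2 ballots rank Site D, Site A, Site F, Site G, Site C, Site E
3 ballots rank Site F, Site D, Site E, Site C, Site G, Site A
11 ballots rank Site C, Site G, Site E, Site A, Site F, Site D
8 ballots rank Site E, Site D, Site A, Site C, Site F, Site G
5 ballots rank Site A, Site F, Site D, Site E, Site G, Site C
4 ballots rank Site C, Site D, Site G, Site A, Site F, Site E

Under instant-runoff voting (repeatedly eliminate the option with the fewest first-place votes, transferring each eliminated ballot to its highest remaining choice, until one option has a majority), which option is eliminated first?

Site G

Round 1: Site C 15, Site E 8, Site A 5, Site F 3, Site D 2, Site G 0. Site G has the fewest and is eliminated.
Round 2: Site C 15, Site E 8, Site A 5, Site F 3, Site D 2. Site D has the fewest and is eliminated.
Round 3: Site C 15, Site E 8, Site A 7, Site F 3. Site F has the fewest and is eliminated.
Round 4: Site C 15, Site E 11, Site A 7. Site A has the fewest and is eliminated.
Round 5: Site C 17, Site E 16. Site C has a majority.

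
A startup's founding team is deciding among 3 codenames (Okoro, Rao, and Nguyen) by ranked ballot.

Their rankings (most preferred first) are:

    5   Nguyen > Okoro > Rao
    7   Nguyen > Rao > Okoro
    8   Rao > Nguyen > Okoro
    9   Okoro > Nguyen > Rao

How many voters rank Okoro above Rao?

14

Ballots ranking Okoro above Rao: 5+9 = 14.
Ballots ranking Rao above Okoro: 7+8 = 15.
So 14 of 29 voters prefer Okoro to Rao.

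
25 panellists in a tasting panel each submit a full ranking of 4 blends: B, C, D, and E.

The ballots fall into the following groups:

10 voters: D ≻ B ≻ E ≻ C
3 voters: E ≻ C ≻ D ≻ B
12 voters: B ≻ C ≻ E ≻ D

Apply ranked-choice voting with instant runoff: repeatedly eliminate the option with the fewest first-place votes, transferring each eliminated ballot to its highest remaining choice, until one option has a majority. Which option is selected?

D

Round 1: B 12, D 10, E 3, C 0. C has the fewest and is eliminated.
Round 2: B 12, D 10, E 3. E has the fewest and is eliminated.
Round 3: D 13, B 12. D has a majority.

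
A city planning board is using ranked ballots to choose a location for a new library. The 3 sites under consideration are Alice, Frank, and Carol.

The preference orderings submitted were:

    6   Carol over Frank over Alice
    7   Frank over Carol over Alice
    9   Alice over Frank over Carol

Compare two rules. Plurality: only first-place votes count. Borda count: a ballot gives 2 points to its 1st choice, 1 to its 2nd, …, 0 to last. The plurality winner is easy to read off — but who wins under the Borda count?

Plurality first-place counts: Alice 9, Frank 7, Carol 6 → Alice.
Borda totals: Alice 18, Frank 29, Carol 19 → Frank.

Frank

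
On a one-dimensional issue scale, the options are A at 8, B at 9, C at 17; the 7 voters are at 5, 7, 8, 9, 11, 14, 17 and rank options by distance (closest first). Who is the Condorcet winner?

With single-peaked preferences on a line, the Condorcet winner is the candidate closest to the median voter.
The median voter (position 9) is closest to B at 9.
Check: B vs A — voters closer to B: 4 of 7.

B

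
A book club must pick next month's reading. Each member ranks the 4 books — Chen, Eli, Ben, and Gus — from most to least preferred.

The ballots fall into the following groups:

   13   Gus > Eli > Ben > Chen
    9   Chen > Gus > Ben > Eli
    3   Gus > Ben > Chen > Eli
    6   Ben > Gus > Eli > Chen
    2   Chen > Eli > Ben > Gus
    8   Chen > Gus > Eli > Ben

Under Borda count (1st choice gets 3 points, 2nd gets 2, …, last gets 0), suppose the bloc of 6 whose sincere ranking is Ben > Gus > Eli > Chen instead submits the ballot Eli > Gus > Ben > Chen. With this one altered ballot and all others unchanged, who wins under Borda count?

Gus

Borda totals with the altered ballot: Chen 60, Eli 56, Ben 36, Gus 94.
The winner is unchanged: still Gus.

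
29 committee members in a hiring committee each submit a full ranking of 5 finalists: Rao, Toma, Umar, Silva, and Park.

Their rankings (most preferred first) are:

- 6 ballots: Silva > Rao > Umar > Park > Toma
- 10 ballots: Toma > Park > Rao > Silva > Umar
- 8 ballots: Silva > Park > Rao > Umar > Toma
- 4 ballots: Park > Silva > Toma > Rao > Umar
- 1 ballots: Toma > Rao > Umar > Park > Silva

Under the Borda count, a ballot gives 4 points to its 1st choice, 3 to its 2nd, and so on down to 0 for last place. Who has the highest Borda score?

Borda scores:
  Rao: 6·3 + 10·2 + 8·2 + 4·1 + 3 = 61
  Toma: 6·0 + 10·4 + 8·0 + 4·2 + 4 = 52
  Umar: 6·2 + 10·0 + 8·1 + 4·0 + 2 = 22
  Silva: 6·4 + 10·1 + 8·4 + 4·3 + 0 = 78
  Park: 6·1 + 10·3 + 8·3 + 4·4 + 1 = 77
Silva has the highest total.

Silva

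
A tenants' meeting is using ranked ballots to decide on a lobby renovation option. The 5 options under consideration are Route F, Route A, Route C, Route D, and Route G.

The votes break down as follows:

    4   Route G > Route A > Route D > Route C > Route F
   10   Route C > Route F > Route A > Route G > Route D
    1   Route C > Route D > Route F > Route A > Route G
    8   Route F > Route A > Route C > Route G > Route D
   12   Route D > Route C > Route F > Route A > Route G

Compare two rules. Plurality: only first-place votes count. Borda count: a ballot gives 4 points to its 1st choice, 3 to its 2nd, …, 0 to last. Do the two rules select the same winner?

No

Plurality first-place counts: Route F 8, Route A 0, Route C 11, Route D 12, Route G 4 → Route D.
Borda totals: Route F 88, Route A 69, Route C 100, Route D 59, Route G 34 → Route C.
The two rules disagree: plurality picks Route D, Borda picks Route C.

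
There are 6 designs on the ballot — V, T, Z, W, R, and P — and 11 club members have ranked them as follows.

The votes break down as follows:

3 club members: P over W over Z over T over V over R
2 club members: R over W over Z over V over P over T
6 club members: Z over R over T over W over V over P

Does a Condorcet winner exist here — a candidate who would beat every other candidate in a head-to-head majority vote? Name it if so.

Z

Head-to-head results (11 voters total):
V vs T: T wins 9–2.
V vs Z: Z wins 11–0.
V vs W: W wins 11–0.
V vs R: R wins 8–3.
V vs P: V wins 8–3.
T vs Z: Z wins 11–0.
T vs W: T wins 6–5.
T vs R: R wins 8–3.
T vs P: T wins 6–5.
Z vs W: Z wins 6–5.
Z vs R: Z wins 9–2.
Z vs P: Z wins 8–3.
W vs R: R wins 8–3.
W vs P: W wins 8–3.
R vs P: R wins 8–3.
Z beats each rival — V (11–0), T (11–0), W (6–5), R (9–2), P (8–3) — so Z is the Condorcet winner.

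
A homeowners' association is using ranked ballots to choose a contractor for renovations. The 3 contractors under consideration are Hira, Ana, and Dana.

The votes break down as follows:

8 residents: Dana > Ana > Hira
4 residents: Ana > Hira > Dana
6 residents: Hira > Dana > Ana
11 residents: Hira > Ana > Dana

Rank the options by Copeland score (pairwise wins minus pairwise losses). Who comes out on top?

Hira

Pairwise results:
  Hira vs Ana: Hira wins 17–12.
  Hira vs Dana: Hira wins 21–8.
  Ana vs Dana: Ana wins 15–14.
Copeland scores (wins − losses):
  Hira: 2 − 0 = 2
  Ana: 1 − 1 = 0
  Dana: 0 − 2 = -2
Hira has the best Copeland score.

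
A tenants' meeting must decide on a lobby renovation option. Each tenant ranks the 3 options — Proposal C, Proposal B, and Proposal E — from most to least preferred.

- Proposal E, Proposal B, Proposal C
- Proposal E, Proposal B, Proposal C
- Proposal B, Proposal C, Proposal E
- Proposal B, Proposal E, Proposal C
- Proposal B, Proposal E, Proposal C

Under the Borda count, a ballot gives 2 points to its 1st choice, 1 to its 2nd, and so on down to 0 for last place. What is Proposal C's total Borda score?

1

Borda scores:
  Proposal C: 0 + 0 + 1 + 0 + 0 = 1
  Proposal B: 1 + 1 + 2 + 2 + 2 = 8
  Proposal E: 2 + 2 + 0 + 1 + 1 = 6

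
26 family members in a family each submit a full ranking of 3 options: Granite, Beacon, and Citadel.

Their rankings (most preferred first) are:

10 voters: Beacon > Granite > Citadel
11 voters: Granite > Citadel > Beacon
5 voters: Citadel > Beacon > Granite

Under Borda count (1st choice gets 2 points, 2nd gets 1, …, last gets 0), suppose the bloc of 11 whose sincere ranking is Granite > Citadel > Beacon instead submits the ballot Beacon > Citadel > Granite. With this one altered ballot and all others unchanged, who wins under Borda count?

Beacon

Borda totals with the altered ballot: Granite 10, Beacon 47, Citadel 21.
The switch changes the winner from Granite to Beacon.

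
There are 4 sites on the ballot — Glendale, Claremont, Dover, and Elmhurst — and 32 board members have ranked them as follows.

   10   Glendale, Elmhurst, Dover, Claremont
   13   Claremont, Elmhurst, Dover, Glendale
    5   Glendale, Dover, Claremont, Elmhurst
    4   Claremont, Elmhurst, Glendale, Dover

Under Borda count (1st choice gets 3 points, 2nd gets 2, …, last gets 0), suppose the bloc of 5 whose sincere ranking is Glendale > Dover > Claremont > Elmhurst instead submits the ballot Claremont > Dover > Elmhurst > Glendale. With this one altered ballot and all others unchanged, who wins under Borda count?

Claremont

Borda totals with the altered ballot: Glendale 34, Claremont 66, Dover 33, Elmhurst 59.
The winner is unchanged: still Claremont.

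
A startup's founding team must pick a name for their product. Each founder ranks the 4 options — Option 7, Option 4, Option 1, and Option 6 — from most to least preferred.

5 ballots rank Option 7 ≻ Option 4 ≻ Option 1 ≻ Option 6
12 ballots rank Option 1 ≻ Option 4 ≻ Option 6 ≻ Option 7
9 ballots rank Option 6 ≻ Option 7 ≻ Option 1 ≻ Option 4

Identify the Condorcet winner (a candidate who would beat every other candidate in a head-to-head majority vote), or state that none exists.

There is no Condorcet winner

Head-to-head results (26 voters total):
Option 7 vs Option 4: Option 7 wins 14–12.
Option 7 vs Option 1: Option 7 wins 14–12.
Option 7 vs Option 6: Option 6 wins 21–5.
Option 4 vs Option 1: Option 1 wins 21–5.
Option 4 vs Option 6: Option 4 wins 17–9.
Option 1 vs Option 6: Option 1 wins 17–9.
No candidate beats all others: Option 7 beats Option 4 beats Option 6 beats Option 7, a majority cycle.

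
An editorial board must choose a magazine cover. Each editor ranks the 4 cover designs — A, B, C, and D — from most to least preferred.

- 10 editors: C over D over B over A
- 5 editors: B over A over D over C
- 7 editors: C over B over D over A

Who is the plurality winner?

First-place vote totals:
  A: 0
  B: 5
  C: 17
  D: 0
C has the most first-place votes.

C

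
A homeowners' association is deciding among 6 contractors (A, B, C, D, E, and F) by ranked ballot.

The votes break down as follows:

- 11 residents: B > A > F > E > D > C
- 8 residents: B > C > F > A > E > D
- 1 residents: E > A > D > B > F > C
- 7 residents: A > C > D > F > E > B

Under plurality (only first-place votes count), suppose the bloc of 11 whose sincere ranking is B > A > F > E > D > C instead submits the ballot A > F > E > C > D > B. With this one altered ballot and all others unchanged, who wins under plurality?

First-place totals with the altered ballot: A 18, B 8, C 0, D 0, E 1, F 0.
The switch changes the winner from B to A.

A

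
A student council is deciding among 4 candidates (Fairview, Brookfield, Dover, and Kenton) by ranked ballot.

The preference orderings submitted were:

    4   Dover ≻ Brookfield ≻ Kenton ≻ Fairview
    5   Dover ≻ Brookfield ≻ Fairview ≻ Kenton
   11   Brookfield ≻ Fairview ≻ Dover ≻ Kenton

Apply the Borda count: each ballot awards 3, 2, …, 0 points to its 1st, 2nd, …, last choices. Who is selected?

Borda scores:
  Fairview: 4·0 + 5·1 + 11·2 = 27
  Brookfield: 4·2 + 5·2 + 11·3 = 51
  Dover: 4·3 + 5·3 + 11·1 = 38
  Kenton: 4·1 + 5·0 + 11·0 = 4
Brookfield has the highest total.

Brookfield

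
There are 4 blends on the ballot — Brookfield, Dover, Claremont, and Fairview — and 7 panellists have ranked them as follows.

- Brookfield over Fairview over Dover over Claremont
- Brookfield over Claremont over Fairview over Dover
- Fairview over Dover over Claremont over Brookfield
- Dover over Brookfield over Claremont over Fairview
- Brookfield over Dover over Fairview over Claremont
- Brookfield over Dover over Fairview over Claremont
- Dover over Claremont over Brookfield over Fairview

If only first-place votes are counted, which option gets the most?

Brookfield

First-place vote totals:
  Brookfield: 4
  Dover: 2
  Claremont: 0
  Fairview: 1
Brookfield has the most first-place votes.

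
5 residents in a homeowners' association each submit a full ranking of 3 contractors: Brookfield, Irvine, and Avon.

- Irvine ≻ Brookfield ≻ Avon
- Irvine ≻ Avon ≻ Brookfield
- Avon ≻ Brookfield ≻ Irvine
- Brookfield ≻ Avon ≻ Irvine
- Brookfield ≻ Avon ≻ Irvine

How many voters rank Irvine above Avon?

2

Ballots ranking Irvine above Avon: 2.
Ballots ranking Avon above Irvine: 3.
So 2 of 5 voters prefer Irvine to Avon.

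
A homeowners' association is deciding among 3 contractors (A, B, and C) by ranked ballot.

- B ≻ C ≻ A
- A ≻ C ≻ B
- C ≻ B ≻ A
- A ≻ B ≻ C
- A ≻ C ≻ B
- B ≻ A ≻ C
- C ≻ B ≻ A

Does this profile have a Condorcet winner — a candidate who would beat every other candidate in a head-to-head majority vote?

No

Head-to-head results (7 voters total):
A vs B: B wins 4–3.
A vs C: A wins 4–3.
B vs C: C wins 4–3.
No candidate beats all others: A beats C beats B beats A, a majority cycle.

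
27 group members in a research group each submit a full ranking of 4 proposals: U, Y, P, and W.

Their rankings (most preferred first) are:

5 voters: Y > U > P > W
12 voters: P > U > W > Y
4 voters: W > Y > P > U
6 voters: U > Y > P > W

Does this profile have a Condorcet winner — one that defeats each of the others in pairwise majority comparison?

No

Head-to-head results (27 voters total):
U vs Y: U wins 18–9.
U vs P: P wins 16–11.
U vs W: U wins 23–4.
Y vs P: Y wins 15–12.
Y vs W: W wins 16–11.
P vs W: P wins 23–4.
No candidate beats all others: U beats Y beats P beats U, a majority cycle.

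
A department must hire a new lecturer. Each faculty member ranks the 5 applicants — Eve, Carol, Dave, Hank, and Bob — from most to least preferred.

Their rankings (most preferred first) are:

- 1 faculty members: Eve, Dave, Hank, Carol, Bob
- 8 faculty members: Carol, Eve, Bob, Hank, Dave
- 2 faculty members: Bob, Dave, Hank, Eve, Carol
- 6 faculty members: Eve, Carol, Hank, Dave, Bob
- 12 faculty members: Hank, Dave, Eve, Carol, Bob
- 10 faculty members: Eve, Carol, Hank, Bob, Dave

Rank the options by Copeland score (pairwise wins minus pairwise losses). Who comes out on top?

Eve

Pairwise results:
  Eve vs Carol: Eve wins 31–8.
  Eve vs Dave: Eve wins 25–14.
  Eve vs Hank: Eve wins 25–14.
  Eve vs Bob: Eve wins 37–2.
  Carol vs Dave: Carol wins 24–15.
  Carol vs Hank: Carol wins 24–15.
  Carol vs Bob: Carol wins 37–2.
  Dave vs Hank: Hank wins 36–3.
  Dave vs Bob: Bob wins 20–19.
  Hank vs Bob: Hank wins 29–10.
Copeland scores (wins − losses):
  Eve: 4 − 0 = 4
  Carol: 3 − 1 = 2
  Dave: 0 − 4 = -4
  Hank: 2 − 2 = 0
  Bob: 1 − 3 = -2
Eve has the best Copeland score.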